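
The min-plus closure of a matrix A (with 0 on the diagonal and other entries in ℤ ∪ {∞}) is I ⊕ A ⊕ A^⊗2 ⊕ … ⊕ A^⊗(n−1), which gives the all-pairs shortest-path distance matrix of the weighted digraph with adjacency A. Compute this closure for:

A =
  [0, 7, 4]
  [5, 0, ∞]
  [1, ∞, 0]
Closure =
  [0, 7, 4]
  [5, 0, 9]
  [1, 8, 0]

This is the Floyd-Warshall all-pairs shortest-path computation. For each intermediate vertex k = 0, 1, …, 2, update dist[i][j] ← min(dist[i][j], dist[i][k] + dist[k][j]). The final matrix gives, for each (i, j), the minimum total weight of any directed path from i to j (possibly empty when i = j).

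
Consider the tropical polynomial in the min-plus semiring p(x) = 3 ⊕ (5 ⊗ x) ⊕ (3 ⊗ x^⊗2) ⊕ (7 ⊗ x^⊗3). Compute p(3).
p(3) = 3

A tropical monomial a ⊗ x^⊗i evaluates to a + i · x. Evaluating each term at x = 3:
  Term 0 contributes 3 + 0 · 3 = 3
  Term 1 contributes 5 + 1 · 3 = 8
  Term 2 contributes 3 + 2 · 3 = 9
  Term 3 contributes 7 + 3 · 3 = 16
p(3) = ⊕ of these = min[3, 8, 9, 16] = 3.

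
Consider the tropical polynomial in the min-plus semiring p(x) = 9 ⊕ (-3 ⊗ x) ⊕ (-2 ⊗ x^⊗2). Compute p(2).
p(2) = -1

A tropical monomial a ⊗ x^⊗i evaluates to a + i · x. Evaluating each term at x = 2:
  Term 0 contributes 9 + 0 · 2 = 9
  Term 1 contributes -3 + 1 · 2 = -1
  Term 2 contributes -2 + 2 · 2 = 2
p(2) = ⊕ of these = min[9, -1, 2] = -1.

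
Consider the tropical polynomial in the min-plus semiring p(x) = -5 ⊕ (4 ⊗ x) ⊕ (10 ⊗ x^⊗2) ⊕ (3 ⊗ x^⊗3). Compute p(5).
p(5) = -5

A tropical monomial a ⊗ x^⊗i evaluates to a + i · x. Evaluating each term at x = 5:
  Term 0 contributes -5 + 0 · 5 = -5
  Term 1 contributes 4 + 1 · 5 = 9
  Term 2 contributes 10 + 2 · 5 = 20
  Term 3 contributes 3 + 3 · 5 = 18
p(5) = ⊕ of these = min[-5, 9, 20, 18] = -5.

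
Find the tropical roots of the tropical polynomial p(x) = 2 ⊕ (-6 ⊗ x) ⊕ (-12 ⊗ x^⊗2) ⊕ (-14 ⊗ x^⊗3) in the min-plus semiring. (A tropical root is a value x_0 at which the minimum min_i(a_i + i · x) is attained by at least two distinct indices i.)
Roots: {2, 6, 8}

Each tropical root is a break point of the lower envelope of the lines y = a_i + i · x (there are 4 lines, with slopes 0, 1, ..., 3). Only the lines that attain the minimum somewhere contribute to roots; other lines are dominated. Here the surviving (envelope) indices are i = 3, i = 2, i = 1, i = 0.
Intersections between consecutive envelope lines give the roots: for adjacent envelope indices i < j the intersection is x = (a_i − a_j) / (j − i). Reading off the sorted break points: {2, 6, 8}.
Verification: at each break x_0, at least two indices attain the minimum of min_i(a_i + i · x_0).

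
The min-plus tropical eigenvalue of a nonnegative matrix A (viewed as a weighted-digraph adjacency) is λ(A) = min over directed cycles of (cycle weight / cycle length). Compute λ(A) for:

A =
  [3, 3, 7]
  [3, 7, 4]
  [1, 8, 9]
λ(A) = 8/3

Enumerate directed cycles and compute their means (weight / length). Sample:
  cycle 0 → 0: weight = 3, length = 1, mean = 3/1 ≈ 3.000
  cycle 1 → 1: weight = 7, length = 1, mean = 7/1 ≈ 7.000
  cycle 2 → 2: weight = 9, length = 1, mean = 9/1 ≈ 9.000
  cycle 0 → 1 → 0: weight = 6, length = 2, mean = 6/2 ≈ 3.000
  cycle 0 → 2 → 0: weight = 8, length = 2, mean = 8/2 ≈ 4.000
  cycle 1 → 0 → 1: weight = 6, length = 2, mean = 6/2 ≈ 3.000
Minimum mean = 2.667, attained e.g. along the cycle 0 → 1 → 2 → 0 with weight 8 and length 3. So λ(A) = 8/3 = 8/3.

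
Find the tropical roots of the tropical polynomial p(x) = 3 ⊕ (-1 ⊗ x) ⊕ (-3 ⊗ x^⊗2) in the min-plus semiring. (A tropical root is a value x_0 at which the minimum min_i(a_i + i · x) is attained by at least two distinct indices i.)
Roots: {2, 4}

Each tropical root is a break point of the lower envelope of the lines y = a_i + i · x (there are 3 lines, with slopes 0, 1, ..., 2). Only the lines that attain the minimum somewhere contribute to roots; other lines are dominated. Here the surviving (envelope) indices are i = 2, i = 1, i = 0.
Intersections between consecutive envelope lines give the roots: for adjacent envelope indices i < j the intersection is x = (a_i − a_j) / (j − i). Reading off the sorted break points: {2, 4}.
Verification: at each break x_0, at least two indices attain the minimum of min_i(a_i + i · x_0).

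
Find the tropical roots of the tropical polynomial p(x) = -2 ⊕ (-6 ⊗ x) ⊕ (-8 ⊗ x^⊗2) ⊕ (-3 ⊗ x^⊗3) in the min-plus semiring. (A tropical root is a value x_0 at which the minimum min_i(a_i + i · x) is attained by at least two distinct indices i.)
Roots: {-5, 2, 4}

Each tropical root is a break point of the lower envelope of the lines y = a_i + i · x (there are 4 lines, with slopes 0, 1, ..., 3). Only the lines that attain the minimum somewhere contribute to roots; other lines are dominated. Here the surviving (envelope) indices are i = 3, i = 2, i = 1, i = 0.
Intersections between consecutive envelope lines give the roots: for adjacent envelope indices i < j the intersection is x = (a_i − a_j) / (j − i). Reading off the sorted break points: {-5, 2, 4}.
Verification: at each break x_0, at least two indices attain the minimum of min_i(a_i + i · x_0).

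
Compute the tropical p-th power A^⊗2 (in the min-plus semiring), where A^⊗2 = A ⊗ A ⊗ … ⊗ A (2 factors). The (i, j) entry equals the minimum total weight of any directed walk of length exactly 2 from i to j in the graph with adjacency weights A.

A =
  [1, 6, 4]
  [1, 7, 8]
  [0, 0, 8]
A^⊗2 =
  [2, 4, 5]
  [2, 7, 5]
  [1, 6, 4]

Each entry (A^⊗2)_ij equals the minimum over all length-2 walks i = v_0 → v_1 → … → v_2 = j of Σ_t A[v_t][v_{t+1}]. For example, for (i, j) = (0, 2) we minimise over 3 possible intermediate vertex sequences; the minimum is 5, attained along the walk 0 → 0 → 2.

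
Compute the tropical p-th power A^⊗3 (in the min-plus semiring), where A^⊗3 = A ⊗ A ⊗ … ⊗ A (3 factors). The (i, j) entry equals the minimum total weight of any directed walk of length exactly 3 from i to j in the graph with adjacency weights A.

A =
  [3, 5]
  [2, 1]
A^⊗3 =
  [8, 7]
  [4, 3]

Each entry (A^⊗3)_ij equals the minimum over all length-3 walks i = v_0 → v_1 → … → v_3 = j of Σ_t A[v_t][v_{t+1}]. For example, for (i, j) = (0, 1) we minimise over 4 possible intermediate vertex sequences; the minimum is 7, attained along the walk 0 → 1 → 1 → 1.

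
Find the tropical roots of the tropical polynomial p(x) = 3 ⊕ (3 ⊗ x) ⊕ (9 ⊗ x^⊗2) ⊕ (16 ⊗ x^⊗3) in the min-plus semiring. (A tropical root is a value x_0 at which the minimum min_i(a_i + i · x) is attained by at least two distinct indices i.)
Roots: {-7, -6, 0}

Each tropical root is a break point of the lower envelope of the lines y = a_i + i · x (there are 4 lines, with slopes 0, 1, ..., 3). Only the lines that attain the minimum somewhere contribute to roots; other lines are dominated. Here the surviving (envelope) indices are i = 3, i = 2, i = 1, i = 0.
Intersections between consecutive envelope lines give the roots: for adjacent envelope indices i < j the intersection is x = (a_i − a_j) / (j − i). Reading off the sorted break points: {-7, -6, 0}.
Verification: at each break x_0, at least two indices attain the minimum of min_i(a_i + i · x_0).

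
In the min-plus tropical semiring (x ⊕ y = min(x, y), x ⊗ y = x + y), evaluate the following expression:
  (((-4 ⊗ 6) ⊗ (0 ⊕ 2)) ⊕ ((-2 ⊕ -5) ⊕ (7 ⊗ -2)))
(((-4 ⊗ 6) ⊗ (0 ⊕ 2)) ⊕ ((-2 ⊕ -5) ⊕ (7 ⊗ -2))) = -5

Expand innermost to outermost. Recall ⊕ takes the minimum of its arguments and ⊗ takes their sum. Working out the expression (((-4 ⊗ 6) ⊗ (0 ⊕ 2)) ⊕ ((-2 ⊕ -5) ⊕ (7 ⊗ -2))) gives -5.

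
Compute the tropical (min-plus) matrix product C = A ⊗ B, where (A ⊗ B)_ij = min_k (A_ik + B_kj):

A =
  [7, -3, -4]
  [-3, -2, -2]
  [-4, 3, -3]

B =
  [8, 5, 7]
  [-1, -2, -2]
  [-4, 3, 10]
A ⊗ B =
  [-8, -5, -5]
  [-6, -4, -4]
  [-7, 0, 1]

Apply the min-plus product entry-by-entry:
  C[0][0] = min over k of (A[0][0] + B[0][0] = 7 + 8 = 15, A[0][1] + B[1][0] = -3 + -1 = -4, A[0][2] + B[2][0] = -4 + -4 = -8) = -8 (attained at k = 2)
  C[0][1] = min over k of (A[0][0] + B[0][1] = 7 + 5 = 12, A[0][1] + B[1][1] = -3 + -2 = -5, A[0][2] + B[2][1] = -4 + 3 = -1) = -5 (attained at k = 1)
  C[0][2] = min over k of (A[0][0] + B[0][2] = 7 + 7 = 14, A[0][1] + B[1][2] = -3 + -2 = -5, A[0][2] + B[2][2] = -4 + 10 = 6) = -5 (attained at k = 1)
  C[1][0] = min over k of (A[1][0] + B[0][0] = -3 + 8 = 5, A[1][1] + B[1][0] = -2 + -1 = -3, A[1][2] + B[2][0] = -2 + -4 = -6) = -6 (attained at k = 2)
  C[1][1] = min over k of (A[1][0] + B[0][1] = -3 + 5 = 2, A[1][1] + B[1][1] = -2 + -2 = -4, A[1][2] + B[2][1] = -2 + 3 = 1) = -4 (attained at k = 1)
  C[1][2] = min over k of (A[1][0] + B[0][2] = -3 + 7 = 4, A[1][1] + B[1][2] = -2 + -2 = -4, A[1][2] + B[2][2] = -2 + 10 = 8) = -4 (attained at k = 1)
  C[2][0] = min over k of (A[2][0] + B[0][0] = -4 + 8 = 4, A[2][1] + B[1][0] = 3 + -1 = 2, A[2][2] + B[2][0] = -3 + -4 = -7) = -7 (attained at k = 2)
  C[2][1] = min over k of (A[2][0] + B[0][1] = -4 + 5 = 1, A[2][1] + B[1][1] = 3 + -2 = 1, A[2][2] + B[2][1] = -3 + 3 = 0) = 0 (attained at k = 2)
  C[2][2] = min over k of (A[2][0] + B[0][2] = -4 + 7 = 3, A[2][1] + B[1][2] = 3 + -2 = 1, A[2][2] + B[2][2] = -3 + 10 = 7) = 1 (attained at k = 1)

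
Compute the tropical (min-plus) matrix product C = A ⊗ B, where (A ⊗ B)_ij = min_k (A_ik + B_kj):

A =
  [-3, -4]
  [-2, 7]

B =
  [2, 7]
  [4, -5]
A ⊗ B =
  [-1, -9]
  [0, 2]

Apply the min-plus product entry-by-entry:
  C[0][0] = min over k of (A[0][0] + B[0][0] = -3 + 2 = -1, A[0][1] + B[1][0] = -4 + 4 = 0) = -1 (attained at k = 0)
  C[0][1] = min over k of (A[0][0] + B[0][1] = -3 + 7 = 4, A[0][1] + B[1][1] = -4 + -5 = -9) = -9 (attained at k = 1)
  C[1][0] = min over k of (A[1][0] + B[0][0] = -2 + 2 = 0, A[1][1] + B[1][0] = 7 + 4 = 11) = 0 (attained at k = 0)
  C[1][1] = min over k of (A[1][0] + B[0][1] = -2 + 7 = 5, A[1][1] + B[1][1] = 7 + -5 = 2) = 2 (attained at k = 1)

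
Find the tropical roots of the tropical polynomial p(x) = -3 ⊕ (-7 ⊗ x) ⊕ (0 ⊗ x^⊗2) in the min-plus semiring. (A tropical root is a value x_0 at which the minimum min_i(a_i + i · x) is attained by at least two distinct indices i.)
Roots: {-7, 4}

Each tropical root is a break point of the lower envelope of the lines y = a_i + i · x (there are 3 lines, with slopes 0, 1, ..., 2). Only the lines that attain the minimum somewhere contribute to roots; other lines are dominated. Here the surviving (envelope) indices are i = 2, i = 1, i = 0.
Intersections between consecutive envelope lines give the roots: for adjacent envelope indices i < j the intersection is x = (a_i − a_j) / (j − i). Reading off the sorted break points: {-7, 4}.
Verification: at each break x_0, at least two indices attain the minimum of min_i(a_i + i · x_0).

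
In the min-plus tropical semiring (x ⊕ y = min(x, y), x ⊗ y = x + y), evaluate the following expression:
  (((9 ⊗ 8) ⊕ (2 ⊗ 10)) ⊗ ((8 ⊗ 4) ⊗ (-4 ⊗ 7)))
(((9 ⊗ 8) ⊕ (2 ⊗ 10)) ⊗ ((8 ⊗ 4) ⊗ (-4 ⊗ 7))) = 27

Expand innermost to outermost. Recall ⊕ takes the minimum of its arguments and ⊗ takes their sum. Working out the expression (((9 ⊗ 8) ⊕ (2 ⊗ 10)) ⊗ ((8 ⊗ 4) ⊗ (-4 ⊗ 7))) gives 27.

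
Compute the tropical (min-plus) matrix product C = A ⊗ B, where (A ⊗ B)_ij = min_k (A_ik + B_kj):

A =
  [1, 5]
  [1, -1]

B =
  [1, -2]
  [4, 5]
A ⊗ B =
  [2, -1]
  [2, -1]

Apply the min-plus product entry-by-entry:
  C[0][0] = min over k of (A[0][0] + B[0][0] = 1 + 1 = 2, A[0][1] + B[1][0] = 5 + 4 = 9) = 2 (attained at k = 0)
  C[0][1] = min over k of (A[0][0] + B[0][1] = 1 + -2 = -1, A[0][1] + B[1][1] = 5 + 5 = 10) = -1 (attained at k = 0)
  C[1][0] = min over k of (A[1][0] + B[0][0] = 1 + 1 = 2, A[1][1] + B[1][0] = -1 + 4 = 3) = 2 (attained at k = 0)
  C[1][1] = min over k of (A[1][0] + B[0][1] = 1 + -2 = -1, A[1][1] + B[1][1] = -1 + 5 = 4) = -1 (attained at k = 0)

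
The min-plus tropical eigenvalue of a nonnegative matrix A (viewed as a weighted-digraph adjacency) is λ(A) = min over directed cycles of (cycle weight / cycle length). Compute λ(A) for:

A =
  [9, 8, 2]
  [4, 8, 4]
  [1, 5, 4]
λ(A) = 3/2

Enumerate directed cycles and compute their means (weight / length). Sample:
  cycle 0 → 0: weight = 9, length = 1, mean = 9/1 ≈ 9.000
  cycle 1 → 1: weight = 8, length = 1, mean = 8/1 ≈ 8.000
  cycle 2 → 2: weight = 4, length = 1, mean = 4/1 ≈ 4.000
  cycle 0 → 1 → 0: weight = 12, length = 2, mean = 12/2 ≈ 6.000
  cycle 0 → 2 → 0: weight = 3, length = 2, mean = 3/2 ≈ 1.500
  cycle 1 → 0 → 1: weight = 12, length = 2, mean = 12/2 ≈ 6.000
Minimum mean = 1.500, attained e.g. along the cycle 0 → 2 → 0 with weight 3 and length 2. So λ(A) = 3/2 = 3/2.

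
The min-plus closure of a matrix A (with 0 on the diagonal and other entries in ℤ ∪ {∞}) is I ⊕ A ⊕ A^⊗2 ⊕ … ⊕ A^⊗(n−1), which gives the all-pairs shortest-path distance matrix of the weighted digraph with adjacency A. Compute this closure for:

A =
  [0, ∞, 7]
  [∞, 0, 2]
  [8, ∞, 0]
Closure =
  [0, ∞, 7]
  [10, 0, 2]
  [8, ∞, 0]

This is the Floyd-Warshall all-pairs shortest-path computation. For each intermediate vertex k = 0, 1, …, 2, update dist[i][j] ← min(dist[i][j], dist[i][k] + dist[k][j]). The final matrix gives, for each (i, j), the minimum total weight of any directed path from i to j (possibly empty when i = j).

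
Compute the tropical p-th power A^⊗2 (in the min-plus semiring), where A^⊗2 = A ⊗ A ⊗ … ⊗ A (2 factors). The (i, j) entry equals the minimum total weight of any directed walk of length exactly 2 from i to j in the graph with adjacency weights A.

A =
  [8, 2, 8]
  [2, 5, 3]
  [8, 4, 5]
A^⊗2 =
  [4, 7, 5]
  [7, 4, 8]
  [6, 9, 7]

Each entry (A^⊗2)_ij equals the minimum over all length-2 walks i = v_0 → v_1 → … → v_2 = j of Σ_t A[v_t][v_{t+1}]. For example, for (i, j) = (0, 2) we minimise over 3 possible intermediate vertex sequences; the minimum is 5, attained along the walk 0 → 1 → 2.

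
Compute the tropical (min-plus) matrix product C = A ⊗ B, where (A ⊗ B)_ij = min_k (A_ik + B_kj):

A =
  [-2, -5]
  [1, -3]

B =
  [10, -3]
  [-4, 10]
A ⊗ B =
  [-9, -5]
  [-7, -2]

Apply the min-plus product entry-by-entry:
  C[0][0] = min over k of (A[0][0] + B[0][0] = -2 + 10 = 8, A[0][1] + B[1][0] = -5 + -4 = -9) = -9 (attained at k = 1)
  C[0][1] = min over k of (A[0][0] + B[0][1] = -2 + -3 = -5, A[0][1] + B[1][1] = -5 + 10 = 5) = -5 (attained at k = 0)
  C[1][0] = min over k of (A[1][0] + B[0][0] = 1 + 10 = 11, A[1][1] + B[1][0] = -3 + -4 = -7) = -7 (attained at k = 1)
  C[1][1] = min over k of (A[1][0] + B[0][1] = 1 + -3 = -2, A[1][1] + B[1][1] = -3 + 10 = 7) = -2 (attained at k = 0)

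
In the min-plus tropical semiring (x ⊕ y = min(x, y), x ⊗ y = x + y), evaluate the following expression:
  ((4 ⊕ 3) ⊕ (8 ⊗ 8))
((4 ⊕ 3) ⊕ (8 ⊗ 8)) = 3

Expand innermost to outermost. Recall ⊕ takes the minimum of its arguments and ⊗ takes their sum. Working out the expression ((4 ⊕ 3) ⊕ (8 ⊗ 8)) gives 3.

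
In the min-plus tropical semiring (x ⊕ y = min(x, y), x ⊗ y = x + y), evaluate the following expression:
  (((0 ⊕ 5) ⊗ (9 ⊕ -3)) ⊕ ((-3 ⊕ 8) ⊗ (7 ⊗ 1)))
(((0 ⊕ 5) ⊗ (9 ⊕ -3)) ⊕ ((-3 ⊕ 8) ⊗ (7 ⊗ 1))) = -3

Expand innermost to outermost. Recall ⊕ takes the minimum of its arguments and ⊗ takes their sum. Working out the expression (((0 ⊕ 5) ⊗ (9 ⊕ -3)) ⊕ ((-3 ⊕ 8) ⊗ (7 ⊗ 1))) gives -3.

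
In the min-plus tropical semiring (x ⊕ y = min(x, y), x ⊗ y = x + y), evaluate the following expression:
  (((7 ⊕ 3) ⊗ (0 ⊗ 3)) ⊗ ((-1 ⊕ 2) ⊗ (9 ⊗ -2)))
(((7 ⊕ 3) ⊗ (0 ⊗ 3)) ⊗ ((-1 ⊕ 2) ⊗ (9 ⊗ -2))) = 12

Expand innermost to outermost. Recall ⊕ takes the minimum of its arguments and ⊗ takes their sum. Working out the expression (((7 ⊕ 3) ⊗ (0 ⊗ 3)) ⊗ ((-1 ⊕ 2) ⊗ (9 ⊗ -2))) gives 12.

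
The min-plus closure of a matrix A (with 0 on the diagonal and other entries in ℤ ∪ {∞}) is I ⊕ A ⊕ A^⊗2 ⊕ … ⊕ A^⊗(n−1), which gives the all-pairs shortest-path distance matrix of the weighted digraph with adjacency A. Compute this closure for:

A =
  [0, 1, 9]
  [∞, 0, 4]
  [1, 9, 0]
Closure =
  [0, 1, 5]
  [5, 0, 4]
  [1, 2, 0]

This is the Floyd-Warshall all-pairs shortest-path computation. For each intermediate vertex k = 0, 1, …, 2, update dist[i][j] ← min(dist[i][j], dist[i][k] + dist[k][j]). The final matrix gives, for each (i, j), the minimum total weight of any directed path from i to j (possibly empty when i = j).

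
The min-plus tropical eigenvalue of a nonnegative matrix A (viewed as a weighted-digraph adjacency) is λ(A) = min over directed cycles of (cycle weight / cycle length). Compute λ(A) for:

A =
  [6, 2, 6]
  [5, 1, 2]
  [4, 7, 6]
λ(A) = 1

Enumerate directed cycles and compute their means (weight / length). Sample:
  cycle 0 → 0: weight = 6, length = 1, mean = 6/1 ≈ 6.000
  cycle 1 → 1: weight = 1, length = 1, mean = 1/1 ≈ 1.000
  cycle 2 → 2: weight = 6, length = 1, mean = 6/1 ≈ 6.000
  cycle 0 → 1 → 0: weight = 7, length = 2, mean = 7/2 ≈ 3.500
  cycle 0 → 2 → 0: weight = 10, length = 2, mean = 10/2 ≈ 5.000
  cycle 1 → 0 → 1: weight = 7, length = 2, mean = 7/2 ≈ 3.500
Minimum mean = 1.000, attained e.g. along the cycle 1 → 1 with weight 1 and length 1. So λ(A) = 1/1 = 1.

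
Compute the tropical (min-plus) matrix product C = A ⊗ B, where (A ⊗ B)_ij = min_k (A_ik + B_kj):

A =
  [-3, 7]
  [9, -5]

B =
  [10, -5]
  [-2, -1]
A ⊗ B =
  [5, -8]
  [-7, -6]

Apply the min-plus product entry-by-entry:
  C[0][0] = min over k of (A[0][0] + B[0][0] = -3 + 10 = 7, A[0][1] + B[1][0] = 7 + -2 = 5) = 5 (attained at k = 1)
  C[0][1] = min over k of (A[0][0] + B[0][1] = -3 + -5 = -8, A[0][1] + B[1][1] = 7 + -1 = 6) = -8 (attained at k = 0)
  C[1][0] = min over k of (A[1][0] + B[0][0] = 9 + 10 = 19, A[1][1] + B[1][0] = -5 + -2 = -7) = -7 (attained at k = 1)
  C[1][1] = min over k of (A[1][0] + B[0][1] = 9 + -5 = 4, A[1][1] + B[1][1] = -5 + -1 = -6) = -6 (attained at k = 1)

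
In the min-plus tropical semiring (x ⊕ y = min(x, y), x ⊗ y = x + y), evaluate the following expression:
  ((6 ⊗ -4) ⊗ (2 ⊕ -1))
((6 ⊗ -4) ⊗ (2 ⊕ -1)) = 1

Expand innermost to outermost. Recall ⊕ takes the minimum of its arguments and ⊗ takes their sum. Working out the expression ((6 ⊗ -4) ⊗ (2 ⊕ -1)) gives 1.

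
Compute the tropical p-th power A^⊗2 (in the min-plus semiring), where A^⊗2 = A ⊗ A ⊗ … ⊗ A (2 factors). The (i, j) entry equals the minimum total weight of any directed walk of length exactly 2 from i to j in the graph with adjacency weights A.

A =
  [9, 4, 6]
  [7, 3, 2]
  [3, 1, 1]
A^⊗2 =
  [9, 7, 6]
  [5, 3, 3]
  [4, 2, 2]

Each entry (A^⊗2)_ij equals the minimum over all length-2 walks i = v_0 → v_1 → … → v_2 = j of Σ_t A[v_t][v_{t+1}]. For example, for (i, j) = (0, 2) we minimise over 3 possible intermediate vertex sequences; the minimum is 6, attained along the walk 0 → 1 → 2.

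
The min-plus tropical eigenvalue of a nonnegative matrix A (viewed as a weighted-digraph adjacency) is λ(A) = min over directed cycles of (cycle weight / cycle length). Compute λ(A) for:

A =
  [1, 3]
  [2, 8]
λ(A) = 1

Enumerate directed cycles and compute their means (weight / length). Sample:
  cycle 0 → 0: weight = 1, length = 1, mean = 1/1 ≈ 1.000
  cycle 1 → 1: weight = 8, length = 1, mean = 8/1 ≈ 8.000
  cycle 0 → 1 → 0: weight = 5, length = 2, mean = 5/2 ≈ 2.500
  cycle 1 → 0 → 1: weight = 5, length = 2, mean = 5/2 ≈ 2.500
Minimum mean = 1.000, attained e.g. along the cycle 0 → 0 with weight 1 and length 1. So λ(A) = 1/1 = 1.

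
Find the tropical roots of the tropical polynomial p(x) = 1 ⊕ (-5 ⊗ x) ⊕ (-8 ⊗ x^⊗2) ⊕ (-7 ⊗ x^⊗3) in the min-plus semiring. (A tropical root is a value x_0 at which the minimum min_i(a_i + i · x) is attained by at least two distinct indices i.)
Roots: {-1, 3, 6}

Each tropical root is a break point of the lower envelope of the lines y = a_i + i · x (there are 4 lines, with slopes 0, 1, ..., 3). Only the lines that attain the minimum somewhere contribute to roots; other lines are dominated. Here the surviving (envelope) indices are i = 3, i = 2, i = 1, i = 0.
Intersections between consecutive envelope lines give the roots: for adjacent envelope indices i < j the intersection is x = (a_i − a_j) / (j − i). Reading off the sorted break points: {-1, 3, 6}.
Verification: at each break x_0, at least two indices attain the minimum of min_i(a_i + i · x_0).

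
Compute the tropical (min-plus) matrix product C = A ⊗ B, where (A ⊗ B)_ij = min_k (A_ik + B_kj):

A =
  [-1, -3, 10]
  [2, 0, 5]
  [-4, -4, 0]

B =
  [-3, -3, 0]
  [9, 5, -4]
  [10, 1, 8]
A ⊗ B =
  [-4, -4, -7]
  [-1, -1, -4]
  [-7, -7, -8]

Apply the min-plus product entry-by-entry:
  C[0][0] = min over k of (A[0][0] + B[0][0] = -1 + -3 = -4, A[0][1] + B[1][0] = -3 + 9 = 6, A[0][2] + B[2][0] = 10 + 10 = 20) = -4 (attained at k = 0)
  C[0][1] = min over k of (A[0][0] + B[0][1] = -1 + -3 = -4, A[0][1] + B[1][1] = -3 + 5 = 2, A[0][2] + B[2][1] = 10 + 1 = 11) = -4 (attained at k = 0)
  C[0][2] = min over k of (A[0][0] + B[0][2] = -1 + 0 = -1, A[0][1] + B[1][2] = -3 + -4 = -7, A[0][2] + B[2][2] = 10 + 8 = 18) = -7 (attained at k = 1)
  C[1][0] = min over k of (A[1][0] + B[0][0] = 2 + -3 = -1, A[1][1] + B[1][0] = 0 + 9 = 9, A[1][2] + B[2][0] = 5 + 10 = 15) = -1 (attained at k = 0)
  C[1][1] = min over k of (A[1][0] + B[0][1] = 2 + -3 = -1, A[1][1] + B[1][1] = 0 + 5 = 5, A[1][2] + B[2][1] = 5 + 1 = 6) = -1 (attained at k = 0)
  C[1][2] = min over k of (A[1][0] + B[0][2] = 2 + 0 = 2, A[1][1] + B[1][2] = 0 + -4 = -4, A[1][2] + B[2][2] = 5 + 8 = 13) = -4 (attained at k = 1)
  C[2][0] = min over k of (A[2][0] + B[0][0] = -4 + -3 = -7, A[2][1] + B[1][0] = -4 + 9 = 5, A[2][2] + B[2][0] = 0 + 10 = 10) = -7 (attained at k = 0)
  C[2][1] = min over k of (A[2][0] + B[0][1] = -4 + -3 = -7, A[2][1] + B[1][1] = -4 + 5 = 1, A[2][2] + B[2][1] = 0 + 1 = 1) = -7 (attained at k = 0)
  C[2][2] = min over k of (A[2][0] + B[0][2] = -4 + 0 = -4, A[2][1] + B[1][2] = -4 + -4 = -8, A[2][2] + B[2][2] = 0 + 8 = 8) = -8 (attained at k = 1)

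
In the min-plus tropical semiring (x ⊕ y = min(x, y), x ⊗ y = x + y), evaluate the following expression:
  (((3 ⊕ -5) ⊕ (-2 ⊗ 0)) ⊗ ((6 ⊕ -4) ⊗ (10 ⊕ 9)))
(((3 ⊕ -5) ⊕ (-2 ⊗ 0)) ⊗ ((6 ⊕ -4) ⊗ (10 ⊕ 9))) = 0

Expand innermost to outermost. Recall ⊕ takes the minimum of its arguments and ⊗ takes their sum. Working out the expression (((3 ⊕ -5) ⊕ (-2 ⊗ 0)) ⊗ ((6 ⊕ -4) ⊗ (10 ⊕ 9))) gives 0.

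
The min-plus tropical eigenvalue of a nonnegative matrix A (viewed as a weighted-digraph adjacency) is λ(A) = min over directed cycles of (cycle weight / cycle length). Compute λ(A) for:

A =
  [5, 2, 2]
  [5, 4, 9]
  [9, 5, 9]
λ(A) = 7/2

Enumerate directed cycles and compute their means (weight / length). Sample:
  cycle 0 → 0: weight = 5, length = 1, mean = 5/1 ≈ 5.000
  cycle 1 → 1: weight = 4, length = 1, mean = 4/1 ≈ 4.000
  cycle 2 → 2: weight = 9, length = 1, mean = 9/1 ≈ 9.000
  cycle 0 → 1 → 0: weight = 7, length = 2, mean = 7/2 ≈ 3.500
  cycle 0 → 2 → 0: weight = 11, length = 2, mean = 11/2 ≈ 5.500
  cycle 1 → 0 → 1: weight = 7, length = 2, mean = 7/2 ≈ 3.500
Minimum mean = 3.500, attained e.g. along the cycle 0 → 1 → 0 with weight 7 and length 2. So λ(A) = 7/2 = 7/2.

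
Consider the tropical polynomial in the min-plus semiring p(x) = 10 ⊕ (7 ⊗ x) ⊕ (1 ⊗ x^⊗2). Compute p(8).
p(8) = 10

A tropical monomial a ⊗ x^⊗i evaluates to a + i · x. Evaluating each term at x = 8:
  Term 0 contributes 10 + 0 · 8 = 10
  Term 1 contributes 7 + 1 · 8 = 15
  Term 2 contributes 1 + 2 · 8 = 17
p(8) = ⊕ of these = min[10, 15, 17] = 10.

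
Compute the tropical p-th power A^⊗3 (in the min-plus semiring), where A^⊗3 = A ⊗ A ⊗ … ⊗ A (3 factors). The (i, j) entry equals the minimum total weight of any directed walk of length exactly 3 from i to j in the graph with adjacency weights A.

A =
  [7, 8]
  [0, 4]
A^⊗3 =
  [12, 16]
  [8, 12]

Each entry (A^⊗3)_ij equals the minimum over all length-3 walks i = v_0 → v_1 → … → v_3 = j of Σ_t A[v_t][v_{t+1}]. For example, for (i, j) = (0, 1) we minimise over 4 possible intermediate vertex sequences; the minimum is 16, attained along the walk 0 → 1 → 0 → 1.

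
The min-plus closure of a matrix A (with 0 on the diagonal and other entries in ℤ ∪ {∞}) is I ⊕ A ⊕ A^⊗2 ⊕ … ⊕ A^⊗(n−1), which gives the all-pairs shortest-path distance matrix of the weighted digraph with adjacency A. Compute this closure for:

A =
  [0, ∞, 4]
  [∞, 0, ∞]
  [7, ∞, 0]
Closure =
  [0, ∞, 4]
  [∞, 0, ∞]
  [7, ∞, 0]

This is the Floyd-Warshall all-pairs shortest-path computation. For each intermediate vertex k = 0, 1, …, 2, update dist[i][j] ← min(dist[i][j], dist[i][k] + dist[k][j]). The final matrix gives, for each (i, j), the minimum total weight of any directed path from i to j (possibly empty when i = j).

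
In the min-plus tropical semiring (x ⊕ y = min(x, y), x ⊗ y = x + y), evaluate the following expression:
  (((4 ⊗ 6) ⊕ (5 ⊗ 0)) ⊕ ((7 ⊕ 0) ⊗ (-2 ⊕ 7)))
(((4 ⊗ 6) ⊕ (5 ⊗ 0)) ⊕ ((7 ⊕ 0) ⊗ (-2 ⊕ 7))) = -2

Expand innermost to outermost. Recall ⊕ takes the minimum of its arguments and ⊗ takes their sum. Working out the expression (((4 ⊗ 6) ⊕ (5 ⊗ 0)) ⊕ ((7 ⊕ 0) ⊗ (-2 ⊕ 7))) gives -2.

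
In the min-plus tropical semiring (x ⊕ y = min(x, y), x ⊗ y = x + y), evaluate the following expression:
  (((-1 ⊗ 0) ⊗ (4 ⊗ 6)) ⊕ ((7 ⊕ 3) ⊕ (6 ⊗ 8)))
(((-1 ⊗ 0) ⊗ (4 ⊗ 6)) ⊕ ((7 ⊕ 3) ⊕ (6 ⊗ 8))) = 3

Expand innermost to outermost. Recall ⊕ takes the minimum of its arguments and ⊗ takes their sum. Working out the expression (((-1 ⊗ 0) ⊗ (4 ⊗ 6)) ⊕ ((7 ⊕ 3) ⊕ (6 ⊗ 8))) gives 3.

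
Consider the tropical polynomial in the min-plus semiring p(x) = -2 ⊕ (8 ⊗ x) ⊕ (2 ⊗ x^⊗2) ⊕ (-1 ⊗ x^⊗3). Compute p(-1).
p(-1) = -4

A tropical monomial a ⊗ x^⊗i evaluates to a + i · x. Evaluating each term at x = -1:
  Term 0 contributes -2 + 0 · -1 = -2
  Term 1 contributes 8 + 1 · -1 = 7
  Term 2 contributes 2 + 2 · -1 = 0
  Term 3 contributes -1 + 3 · -1 = -4
p(-1) = ⊕ of these = min[-2, 7, 0, -4] = -4.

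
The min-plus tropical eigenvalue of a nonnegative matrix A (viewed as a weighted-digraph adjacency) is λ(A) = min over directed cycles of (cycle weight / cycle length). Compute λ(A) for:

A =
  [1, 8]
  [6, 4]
λ(A) = 1

Enumerate directed cycles and compute their means (weight / length). Sample:
  cycle 0 → 0: weight = 1, length = 1, mean = 1/1 ≈ 1.000
  cycle 1 → 1: weight = 4, length = 1, mean = 4/1 ≈ 4.000
  cycle 0 → 1 → 0: weight = 14, length = 2, mean = 14/2 ≈ 7.000
  cycle 1 → 0 → 1: weight = 14, length = 2, mean = 14/2 ≈ 7.000
Minimum mean = 1.000, attained e.g. along the cycle 0 → 0 with weight 1 and length 1. So λ(A) = 1/1 = 1.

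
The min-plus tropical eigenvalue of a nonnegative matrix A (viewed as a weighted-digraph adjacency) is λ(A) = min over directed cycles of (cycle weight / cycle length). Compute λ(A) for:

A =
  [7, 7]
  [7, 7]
λ(A) = 7

Enumerate directed cycles and compute their means (weight / length). Sample:
  cycle 0 → 0: weight = 7, length = 1, mean = 7/1 ≈ 7.000
  cycle 1 → 1: weight = 7, length = 1, mean = 7/1 ≈ 7.000
  cycle 0 → 1 → 0: weight = 14, length = 2, mean = 14/2 ≈ 7.000
  cycle 1 → 0 → 1: weight = 14, length = 2, mean = 14/2 ≈ 7.000
Minimum mean = 7.000, attained e.g. along the cycle 0 → 0 with weight 7 and length 1. So λ(A) = 7/1 = 7.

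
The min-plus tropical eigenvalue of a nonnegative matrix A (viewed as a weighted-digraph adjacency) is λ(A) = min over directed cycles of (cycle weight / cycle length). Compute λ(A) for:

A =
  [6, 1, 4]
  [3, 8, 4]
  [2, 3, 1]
λ(A) = 1

Enumerate directed cycles and compute their means (weight / length). Sample:
  cycle 0 → 0: weight = 6, length = 1, mean = 6/1 ≈ 6.000
  cycle 1 → 1: weight = 8, length = 1, mean = 8/1 ≈ 8.000
  cycle 2 → 2: weight = 1, length = 1, mean = 1/1 ≈ 1.000
  cycle 0 → 1 → 0: weight = 4, length = 2, mean = 4/2 ≈ 2.000
  cycle 0 → 2 → 0: weight = 6, length = 2, mean = 6/2 ≈ 3.000
  cycle 1 → 0 → 1: weight = 4, length = 2, mean = 4/2 ≈ 2.000
Minimum mean = 1.000, attained e.g. along the cycle 2 → 2 with weight 1 and length 1. So λ(A) = 1/1 = 1.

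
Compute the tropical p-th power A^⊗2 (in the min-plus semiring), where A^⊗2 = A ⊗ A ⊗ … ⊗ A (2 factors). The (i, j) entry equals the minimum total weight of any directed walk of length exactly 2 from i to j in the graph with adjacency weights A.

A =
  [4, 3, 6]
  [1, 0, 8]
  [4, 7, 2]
A^⊗2 =
  [4, 3, 8]
  [1, 0, 7]
  [6, 7, 4]

Each entry (A^⊗2)_ij equals the minimum over all length-2 walks i = v_0 → v_1 → … → v_2 = j of Σ_t A[v_t][v_{t+1}]. For example, for (i, j) = (0, 2) we minimise over 3 possible intermediate vertex sequences; the minimum is 8, attained along the walk 0 → 2 → 2.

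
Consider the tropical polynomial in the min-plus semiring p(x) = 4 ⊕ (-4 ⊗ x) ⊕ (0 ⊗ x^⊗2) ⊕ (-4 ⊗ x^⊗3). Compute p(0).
p(0) = -4

A tropical monomial a ⊗ x^⊗i evaluates to a + i · x. Evaluating each term at x = 0:
  Term 0 contributes 4 + 0 · 0 = 4
  Term 1 contributes -4 + 1 · 0 = -4
  Term 2 contributes 0 + 2 · 0 = 0
  Term 3 contributes -4 + 3 · 0 = -4
p(0) = ⊕ of these = min[4, -4, 0, -4] = -4.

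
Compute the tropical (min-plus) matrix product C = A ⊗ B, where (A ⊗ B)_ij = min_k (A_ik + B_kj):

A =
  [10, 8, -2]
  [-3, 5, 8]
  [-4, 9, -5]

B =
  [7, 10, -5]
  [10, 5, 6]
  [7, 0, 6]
A ⊗ B =
  [5, -2, 4]
  [4, 7, -8]
  [2, -5, -9]

Apply the min-plus product entry-by-entry:
  C[0][0] = min over k of (A[0][0] + B[0][0] = 10 + 7 = 17, A[0][1] + B[1][0] = 8 + 10 = 18, A[0][2] + B[2][0] = -2 + 7 = 5) = 5 (attained at k = 2)
  C[0][1] = min over k of (A[0][0] + B[0][1] = 10 + 10 = 20, A[0][1] + B[1][1] = 8 + 5 = 13, A[0][2] + B[2][1] = -2 + 0 = -2) = -2 (attained at k = 2)
  C[0][2] = min over k of (A[0][0] + B[0][2] = 10 + -5 = 5, A[0][1] + B[1][2] = 8 + 6 = 14, A[0][2] + B[2][2] = -2 + 6 = 4) = 4 (attained at k = 2)
  C[1][0] = min over k of (A[1][0] + B[0][0] = -3 + 7 = 4, A[1][1] + B[1][0] = 5 + 10 = 15, A[1][2] + B[2][0] = 8 + 7 = 15) = 4 (attained at k = 0)
  C[1][1] = min over k of (A[1][0] + B[0][1] = -3 + 10 = 7, A[1][1] + B[1][1] = 5 + 5 = 10, A[1][2] + B[2][1] = 8 + 0 = 8) = 7 (attained at k = 0)
  C[1][2] = min over k of (A[1][0] + B[0][2] = -3 + -5 = -8, A[1][1] + B[1][2] = 5 + 6 = 11, A[1][2] + B[2][2] = 8 + 6 = 14) = -8 (attained at k = 0)
  C[2][0] = min over k of (A[2][0] + B[0][0] = -4 + 7 = 3, A[2][1] + B[1][0] = 9 + 10 = 19, A[2][2] + B[2][0] = -5 + 7 = 2) = 2 (attained at k = 2)
  C[2][1] = min over k of (A[2][0] + B[0][1] = -4 + 10 = 6, A[2][1] + B[1][1] = 9 + 5 = 14, A[2][2] + B[2][1] = -5 + 0 = -5) = -5 (attained at k = 2)
  C[2][2] = min over k of (A[2][0] + B[0][2] = -4 + -5 = -9, A[2][1] + B[1][2] = 9 + 6 = 15, A[2][2] + B[2][2] = -5 + 6 = 1) = -9 (attained at k = 0)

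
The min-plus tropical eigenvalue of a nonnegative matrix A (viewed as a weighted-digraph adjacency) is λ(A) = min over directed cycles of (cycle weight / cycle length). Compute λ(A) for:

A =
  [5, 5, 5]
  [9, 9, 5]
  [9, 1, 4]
λ(A) = 3

Enumerate directed cycles and compute their means (weight / length). Sample:
  cycle 0 → 0: weight = 5, length = 1, mean = 5/1 ≈ 5.000
  cycle 1 → 1: weight = 9, length = 1, mean = 9/1 ≈ 9.000
  cycle 2 → 2: weight = 4, length = 1, mean = 4/1 ≈ 4.000
  cycle 0 → 1 → 0: weight = 14, length = 2, mean = 14/2 ≈ 7.000
  cycle 0 → 2 → 0: weight = 14, length = 2, mean = 14/2 ≈ 7.000
  cycle 1 → 0 → 1: weight = 14, length = 2, mean = 14/2 ≈ 7.000
Minimum mean = 3.000, attained e.g. along the cycle 1 → 2 → 1 with weight 6 and length 2. So λ(A) = 6/2 = 3.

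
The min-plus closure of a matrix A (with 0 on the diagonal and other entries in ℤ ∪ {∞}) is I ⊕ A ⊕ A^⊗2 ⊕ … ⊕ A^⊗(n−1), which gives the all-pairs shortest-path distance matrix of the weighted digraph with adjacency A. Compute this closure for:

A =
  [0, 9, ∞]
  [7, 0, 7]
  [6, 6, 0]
Closure =
  [0, 9, 16]
  [7, 0, 7]
  [6, 6, 0]

This is the Floyd-Warshall all-pairs shortest-path computation. For each intermediate vertex k = 0, 1, …, 2, update dist[i][j] ← min(dist[i][j], dist[i][k] + dist[k][j]). The final matrix gives, for each (i, j), the minimum total weight of any directed path from i to j (possibly empty when i = j).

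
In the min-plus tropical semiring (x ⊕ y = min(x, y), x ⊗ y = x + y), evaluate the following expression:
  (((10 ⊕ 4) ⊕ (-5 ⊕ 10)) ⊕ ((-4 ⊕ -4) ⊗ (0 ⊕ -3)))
(((10 ⊕ 4) ⊕ (-5 ⊕ 10)) ⊕ ((-4 ⊕ -4) ⊗ (0 ⊕ -3))) = -7

Expand innermost to outermost. Recall ⊕ takes the minimum of its arguments and ⊗ takes their sum. Working out the expression (((10 ⊕ 4) ⊕ (-5 ⊕ 10)) ⊕ ((-4 ⊕ -4) ⊗ (0 ⊕ -3))) gives -7.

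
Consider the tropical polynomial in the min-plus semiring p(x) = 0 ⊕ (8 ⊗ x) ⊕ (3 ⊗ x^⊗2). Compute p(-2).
p(-2) = -1

A tropical monomial a ⊗ x^⊗i evaluates to a + i · x. Evaluating each term at x = -2:
  Term 0 contributes 0 + 0 · -2 = 0
  Term 1 contributes 8 + 1 · -2 = 6
  Term 2 contributes 3 + 2 · -2 = -1
p(-2) = ⊕ of these = min[0, 6, -1] = -1.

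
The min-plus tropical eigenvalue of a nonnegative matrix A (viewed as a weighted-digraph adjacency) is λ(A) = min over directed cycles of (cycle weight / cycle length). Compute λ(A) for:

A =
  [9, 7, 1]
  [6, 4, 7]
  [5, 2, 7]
λ(A) = 3

Enumerate directed cycles and compute their means (weight / length). Sample:
  cycle 0 → 0: weight = 9, length = 1, mean = 9/1 ≈ 9.000
  cycle 1 → 1: weight = 4, length = 1, mean = 4/1 ≈ 4.000
  cycle 2 → 2: weight = 7, length = 1, mean = 7/1 ≈ 7.000
  cycle 0 → 1 → 0: weight = 13, length = 2, mean = 13/2 ≈ 6.500
  cycle 0 → 2 → 0: weight = 6, length = 2, mean = 6/2 ≈ 3.000
  cycle 1 → 0 → 1: weight = 13, length = 2, mean = 13/2 ≈ 6.500
Minimum mean = 3.000, attained e.g. along the cycle 0 → 2 → 0 with weight 6 and length 2. So λ(A) = 6/2 = 3.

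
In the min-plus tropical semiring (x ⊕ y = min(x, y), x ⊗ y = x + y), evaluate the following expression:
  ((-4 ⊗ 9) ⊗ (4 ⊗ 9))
((-4 ⊗ 9) ⊗ (4 ⊗ 9)) = 18

Expand innermost to outermost. Recall ⊕ takes the minimum of its arguments and ⊗ takes their sum. Working out the expression ((-4 ⊗ 9) ⊗ (4 ⊗ 9)) gives 18.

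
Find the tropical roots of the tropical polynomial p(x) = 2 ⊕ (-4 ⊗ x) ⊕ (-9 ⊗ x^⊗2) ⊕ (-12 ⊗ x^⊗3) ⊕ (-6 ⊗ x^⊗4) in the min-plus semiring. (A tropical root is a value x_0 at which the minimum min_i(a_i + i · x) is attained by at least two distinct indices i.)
Roots: {-6, 3, 5, 6}

Each tropical root is a break point of the lower envelope of the lines y = a_i + i · x (there are 5 lines, with slopes 0, 1, ..., 4). Only the lines that attain the minimum somewhere contribute to roots; other lines are dominated. Here the surviving (envelope) indices are i = 4, i = 3, i = 2, i = 1, i = 0.
Intersections between consecutive envelope lines give the roots: for adjacent envelope indices i < j the intersection is x = (a_i − a_j) / (j − i). Reading off the sorted break points: {-6, 3, 5, 6}.
Verification: at each break x_0, at least two indices attain the minimum of min_i(a_i + i · x_0).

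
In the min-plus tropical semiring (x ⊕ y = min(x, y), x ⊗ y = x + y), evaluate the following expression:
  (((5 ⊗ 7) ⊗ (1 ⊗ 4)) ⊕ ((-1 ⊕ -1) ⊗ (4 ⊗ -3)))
(((5 ⊗ 7) ⊗ (1 ⊗ 4)) ⊕ ((-1 ⊕ -1) ⊗ (4 ⊗ -3))) = 0

Expand innermost to outermost. Recall ⊕ takes the minimum of its arguments and ⊗ takes their sum. Working out the expression (((5 ⊗ 7) ⊗ (1 ⊗ 4)) ⊕ ((-1 ⊕ -1) ⊗ (4 ⊗ -3))) gives 0.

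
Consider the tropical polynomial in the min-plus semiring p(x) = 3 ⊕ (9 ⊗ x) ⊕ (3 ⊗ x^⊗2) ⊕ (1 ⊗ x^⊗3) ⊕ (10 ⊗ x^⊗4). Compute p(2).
p(2) = 3

A tropical monomial a ⊗ x^⊗i evaluates to a + i · x. Evaluating each term at x = 2:
  Term 0 contributes 3 + 0 · 2 = 3
  Term 1 contributes 9 + 1 · 2 = 11
  Term 2 contributes 3 + 2 · 2 = 7
  Term 3 contributes 1 + 3 · 2 = 7
  Term 4 contributes 10 + 4 · 2 = 18
p(2) = ⊕ of these = min[3, 11, 7, 7, 18] = 3.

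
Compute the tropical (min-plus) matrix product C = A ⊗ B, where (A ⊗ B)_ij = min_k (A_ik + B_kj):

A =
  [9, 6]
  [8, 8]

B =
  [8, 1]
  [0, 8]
A ⊗ B =
  [6, 10]
  [8, 9]

Apply the min-plus product entry-by-entry:
  C[0][0] = min over k of (A[0][0] + B[0][0] = 9 + 8 = 17, A[0][1] + B[1][0] = 6 + 0 = 6) = 6 (attained at k = 1)
  C[0][1] = min over k of (A[0][0] + B[0][1] = 9 + 1 = 10, A[0][1] + B[1][1] = 6 + 8 = 14) = 10 (attained at k = 0)
  C[1][0] = min over k of (A[1][0] + B[0][0] = 8 + 8 = 16, A[1][1] + B[1][0] = 8 + 0 = 8) = 8 (attained at k = 1)
  C[1][1] = min over k of (A[1][0] + B[0][1] = 8 + 1 = 9, A[1][1] + B[1][1] = 8 + 8 = 16) = 9 (attained at k = 0)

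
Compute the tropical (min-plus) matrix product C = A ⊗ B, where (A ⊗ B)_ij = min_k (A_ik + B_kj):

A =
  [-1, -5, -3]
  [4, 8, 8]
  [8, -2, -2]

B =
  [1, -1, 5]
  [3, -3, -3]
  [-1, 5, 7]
A ⊗ B =
  [-4, -8, -8]
  [5, 3, 5]
  [-3, -5, -5]

Apply the min-plus product entry-by-entry:
  C[0][0] = min over k of (A[0][0] + B[0][0] = -1 + 1 = 0, A[0][1] + B[1][0] = -5 + 3 = -2, A[0][2] + B[2][0] = -3 + -1 = -4) = -4 (attained at k = 2)
  C[0][1] = min over k of (A[0][0] + B[0][1] = -1 + -1 = -2, A[0][1] + B[1][1] = -5 + -3 = -8, A[0][2] + B[2][1] = -3 + 5 = 2) = -8 (attained at k = 1)
  C[0][2] = min over k of (A[0][0] + B[0][2] = -1 + 5 = 4, A[0][1] + B[1][2] = -5 + -3 = -8, A[0][2] + B[2][2] = -3 + 7 = 4) = -8 (attained at k = 1)
  C[1][0] = min over k of (A[1][0] + B[0][0] = 4 + 1 = 5, A[1][1] + B[1][0] = 8 + 3 = 11, A[1][2] + B[2][0] = 8 + -1 = 7) = 5 (attained at k = 0)
  C[1][1] = min over k of (A[1][0] + B[0][1] = 4 + -1 = 3, A[1][1] + B[1][1] = 8 + -3 = 5, A[1][2] + B[2][1] = 8 + 5 = 13) = 3 (attained at k = 0)
  C[1][2] = min over k of (A[1][0] + B[0][2] = 4 + 5 = 9, A[1][1] + B[1][2] = 8 + -3 = 5, A[1][2] + B[2][2] = 8 + 7 = 15) = 5 (attained at k = 1)
  C[2][0] = min over k of (A[2][0] + B[0][0] = 8 + 1 = 9, A[2][1] + B[1][0] = -2 + 3 = 1, A[2][2] + B[2][0] = -2 + -1 = -3) = -3 (attained at k = 2)
  C[2][1] = min over k of (A[2][0] + B[0][1] = 8 + -1 = 7, A[2][1] + B[1][1] = -2 + -3 = -5, A[2][2] + B[2][1] = -2 + 5 = 3) = -5 (attained at k = 1)
  C[2][2] = min over k of (A[2][0] + B[0][2] = 8 + 5 = 13, A[2][1] + B[1][2] = -2 + -3 = -5, A[2][2] + B[2][2] = -2 + 7 = 5) = -5 (attained at k = 1)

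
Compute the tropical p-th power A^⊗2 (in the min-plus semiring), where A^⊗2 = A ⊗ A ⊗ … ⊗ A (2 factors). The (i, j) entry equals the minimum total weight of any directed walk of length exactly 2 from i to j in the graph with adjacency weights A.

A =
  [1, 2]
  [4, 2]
A^⊗2 =
  [2, 3]
  [5, 4]

Each entry (A^⊗2)_ij equals the minimum over all length-2 walks i = v_0 → v_1 → … → v_2 = j of Σ_t A[v_t][v_{t+1}]. For example, for (i, j) = (0, 1) we minimise over 2 possible intermediate vertex sequences; the minimum is 3, attained along the walk 0 → 0 → 1.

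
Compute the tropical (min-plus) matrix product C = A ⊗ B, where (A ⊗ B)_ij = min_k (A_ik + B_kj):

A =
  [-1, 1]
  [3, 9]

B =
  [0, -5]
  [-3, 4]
A ⊗ B =
  [-2, -6]
  [3, -2]

Apply the min-plus product entry-by-entry:
  C[0][0] = min over k of (A[0][0] + B[0][0] = -1 + 0 = -1, A[0][1] + B[1][0] = 1 + -3 = -2) = -2 (attained at k = 1)
  C[0][1] = min over k of (A[0][0] + B[0][1] = -1 + -5 = -6, A[0][1] + B[1][1] = 1 + 4 = 5) = -6 (attained at k = 0)
  C[1][0] = min over k of (A[1][0] + B[0][0] = 3 + 0 = 3, A[1][1] + B[1][0] = 9 + -3 = 6) = 3 (attained at k = 0)
  C[1][1] = min over k of (A[1][0] + B[0][1] = 3 + -5 = -2, A[1][1] + B[1][1] = 9 + 4 = 13) = -2 (attained at k = 0)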